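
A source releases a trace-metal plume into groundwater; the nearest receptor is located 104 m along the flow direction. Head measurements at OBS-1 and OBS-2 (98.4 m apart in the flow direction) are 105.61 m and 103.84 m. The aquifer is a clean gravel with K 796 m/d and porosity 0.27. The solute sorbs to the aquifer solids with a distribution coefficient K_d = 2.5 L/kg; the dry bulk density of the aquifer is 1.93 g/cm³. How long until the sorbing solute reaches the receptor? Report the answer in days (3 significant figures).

Hydraulic gradient i = (105.61 − 103.84) / 98.4 = 1.77 / 98.4 = 0.01799
q = Ki = 796 × 0.01799 = 14.32 m/d
v = Ki/n = 796·0.01799/0.27 = 53.03 m/d
Retardation R = 1 + ρ_b·K_d/n = 1 + 1.93×2.5/0.27 = 18.87
Contaminant velocity v_c = v/R = 53.03/18.87 = 2.810 m/d
t = L/v_c = 104/2.810 = 37.01 d

37.0 days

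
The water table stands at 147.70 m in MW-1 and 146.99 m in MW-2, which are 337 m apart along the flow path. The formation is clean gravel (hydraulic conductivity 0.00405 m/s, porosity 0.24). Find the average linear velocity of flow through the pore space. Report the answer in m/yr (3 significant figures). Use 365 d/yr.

Hydraulic gradient i = (147.70 − 146.99) / 337 = 0.71 / 337 = 0.002107
K = 0.00405 m/s × 86400 s/d = 349.9 m/d
Specific discharge q = 349.9 × 0.002107 = 0.7372 m/d
v_s = q/n_e = 0.7372/0.24 = 3.072 m/d
   = 3.072 × 365 = 1120 m/yr

1120 m/yr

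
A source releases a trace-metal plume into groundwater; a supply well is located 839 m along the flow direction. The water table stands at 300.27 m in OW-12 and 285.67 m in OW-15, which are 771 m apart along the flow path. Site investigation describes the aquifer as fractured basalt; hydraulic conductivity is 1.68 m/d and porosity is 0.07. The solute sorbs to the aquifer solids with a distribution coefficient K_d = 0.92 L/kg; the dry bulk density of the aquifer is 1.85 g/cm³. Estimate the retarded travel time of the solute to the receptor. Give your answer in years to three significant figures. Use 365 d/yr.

Hydraulic gradient i = (300.27 − 285.67) / 771 = 14.60 / 771 = 0.01894
q = Ki = 1.68 × 0.01894 = 0.03181 m/d
v_s = q/n_e = 0.03181/0.07 = 0.4545 m/d
Retardation R = 1 + ρ_b·K_d/n = 1 + 1.85×0.92/0.07 = 25.31
Contaminant velocity v_c = v/R = 0.4545/25.31 = 0.01795 m/d
t = L/v_c = 839/0.01795 = 46730 d
   = 46730/365 = 128 yr

128 years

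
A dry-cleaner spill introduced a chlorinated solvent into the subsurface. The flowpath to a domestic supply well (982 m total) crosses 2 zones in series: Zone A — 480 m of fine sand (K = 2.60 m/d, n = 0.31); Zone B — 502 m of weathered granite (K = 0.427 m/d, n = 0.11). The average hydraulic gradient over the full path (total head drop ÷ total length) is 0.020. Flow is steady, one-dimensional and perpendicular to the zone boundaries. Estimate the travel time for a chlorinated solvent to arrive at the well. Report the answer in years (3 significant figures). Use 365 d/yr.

Steady 1-D flow in series ⇒ the Darcy flux q is identical in every zone and the zone head losses add (resistances L/K in series).
Σ(L/K) = 480/2.60 + 502/0.427 = 184.6 + 1176 = 1360 d
K_eq = L_total / Σ(L/K) = 982 / 1360 = 0.7219 m/d
q = K_eq · i = 0.7219 × 0.020 = 0.01444 m/d (same in every zone)
Zone A: v = q/n = 0.01444/0.31 = 0.04658 m/d → t_A = 480/0.04658 = 10310 d
Zone B: v = q/n = 0.01444/0.11 = 0.1313 m/d → t_B = 502/0.1313 = 3825 d
Total t = 10310 + 3825 = 14130 d
   = 14130 / 365 = 38.7 yr

38.7 years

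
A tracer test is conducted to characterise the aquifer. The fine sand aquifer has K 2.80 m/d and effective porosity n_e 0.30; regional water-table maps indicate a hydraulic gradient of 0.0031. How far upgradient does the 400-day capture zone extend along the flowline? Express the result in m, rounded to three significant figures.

q = Ki = 2.80 × 0.0031 = 0.008680 m/d
Average linear velocity = 0.008680 / 0.30 = 0.02893 m/d
L = v × T = 0.02893 × 400 = 11.57 m

11.6 m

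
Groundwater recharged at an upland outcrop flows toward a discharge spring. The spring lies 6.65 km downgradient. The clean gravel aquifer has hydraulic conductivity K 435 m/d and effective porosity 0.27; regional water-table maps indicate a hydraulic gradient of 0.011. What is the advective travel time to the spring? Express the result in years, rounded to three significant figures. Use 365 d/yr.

Darcy flux q = K·i = 435 × 0.011 = 4.785 m/d
v_s = q/n_e = 4.785/0.27 = 17.72 m/d
L = 6.65 km = 6650 m
t = L / v = 6650 / 17.72 = 375.2 d
   = 375.2 / 365 = 1.03 yr

1.03 years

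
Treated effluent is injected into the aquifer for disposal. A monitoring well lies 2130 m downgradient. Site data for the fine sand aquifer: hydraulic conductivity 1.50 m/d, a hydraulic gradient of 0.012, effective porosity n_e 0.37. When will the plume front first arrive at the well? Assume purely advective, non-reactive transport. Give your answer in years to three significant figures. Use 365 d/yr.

120 years

q = Ki = 1.50 × 0.012 = 0.01800 m/d
v_s = q/n_e = 0.01800/0.37 = 0.04865 m/d
t = L / v = 2130 / 0.04865 = 43780 d
   = 43780 / 365 = 120 yr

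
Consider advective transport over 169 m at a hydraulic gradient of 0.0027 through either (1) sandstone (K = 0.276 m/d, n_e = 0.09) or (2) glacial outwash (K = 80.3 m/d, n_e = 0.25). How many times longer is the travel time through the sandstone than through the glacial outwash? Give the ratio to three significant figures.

Unit 1 (sandstone): v = 0.276×0.0027/0.09 = 0.008280 m/d, t = 169/0.008280 = 20410 d
Unit 2 (glacial outwash): v = 80.3×0.0027/0.25 = 0.8672 m/d, t = 169/0.8672 = 194.9 d
t(sandstone) / t(glacial outwash) = 20410/194.9 = 105

105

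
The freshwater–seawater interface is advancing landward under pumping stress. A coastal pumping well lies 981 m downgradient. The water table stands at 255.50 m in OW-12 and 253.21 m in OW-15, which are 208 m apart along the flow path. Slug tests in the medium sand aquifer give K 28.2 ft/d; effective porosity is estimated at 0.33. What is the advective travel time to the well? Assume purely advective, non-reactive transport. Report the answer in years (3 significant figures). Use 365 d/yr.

Hydraulic gradient i = (255.50 − 253.21) / 208 = 2.29 / 208 = 0.01101
K = 28.2 ft/d × 0.3048 = 8.595 m/d
Specific discharge q = 8.595 × 0.01101 = 0.09463 m/d
Average linear velocity = 0.09463 / 0.33 = 0.2868 m/d
t = L / v = 981 / 0.2868 = 3421 d
   = 3421 / 365 = 9.37 yr

9.37 years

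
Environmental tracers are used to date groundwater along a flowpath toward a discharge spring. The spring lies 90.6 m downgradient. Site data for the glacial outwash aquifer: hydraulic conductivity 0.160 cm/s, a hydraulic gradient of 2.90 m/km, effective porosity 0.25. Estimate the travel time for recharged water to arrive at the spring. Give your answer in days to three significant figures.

K = 0.160 cm/s × 864 = 138.2 m/d
q = Ki = 138.2 × 0.0029 = 0.4009 m/d
v = Ki/n = 138.2·0.0029/0.25 = 1.604 m/d
t = L / v = 90.6 / 1.604 = 56.50 d

56.5 days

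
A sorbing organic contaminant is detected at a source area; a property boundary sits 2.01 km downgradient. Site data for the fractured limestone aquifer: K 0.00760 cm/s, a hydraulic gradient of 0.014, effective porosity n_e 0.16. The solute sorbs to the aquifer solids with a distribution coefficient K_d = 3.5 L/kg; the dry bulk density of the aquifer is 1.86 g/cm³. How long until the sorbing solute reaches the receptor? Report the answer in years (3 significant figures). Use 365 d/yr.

K = 0.00760 cm/s × 864 = 6.566 m/d
Specific discharge q = 6.566 × 0.014 = 0.09193 m/d
Average linear velocity = 0.09193 / 0.16 = 0.5746 m/d
Retardation R = 1 + ρ_b·K_d/n = 1 + 1.86×3.5/0.16 = 41.69
Contaminant velocity v_c = v/R = 0.5746/41.69 = 0.01378 m/d
L = 2.01 km = 2010 m
t = L/v_c = 2010/0.01378 = 145800 d
   = 145800/365 = 400 yr

400 years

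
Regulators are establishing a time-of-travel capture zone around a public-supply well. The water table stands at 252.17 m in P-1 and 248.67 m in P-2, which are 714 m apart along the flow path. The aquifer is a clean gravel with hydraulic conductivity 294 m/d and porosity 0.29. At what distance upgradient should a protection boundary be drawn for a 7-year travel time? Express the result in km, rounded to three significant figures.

12.7 km

Hydraulic gradient i = (252.17 − 248.67) / 714 = 3.50 / 714 = 0.004902
Darcy flux q = K·i = 294 × 0.004902 = 1.441 m/d
Seepage velocity v = q / n = 1.441 / 0.29 = 4.970 m/d
T = 7 yr × 365 = 2555 d
L = v × T = 4.970 × 2555 = 12700 m
   = 12.7 km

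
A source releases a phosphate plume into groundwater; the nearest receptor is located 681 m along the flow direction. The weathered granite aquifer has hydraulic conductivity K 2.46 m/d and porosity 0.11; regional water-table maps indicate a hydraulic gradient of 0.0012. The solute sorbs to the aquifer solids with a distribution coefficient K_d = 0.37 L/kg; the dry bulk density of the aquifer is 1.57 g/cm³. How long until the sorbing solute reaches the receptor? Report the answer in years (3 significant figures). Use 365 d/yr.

q = Ki = 2.46 × 0.0012 = 0.002952 m/d
v_s = q/n_e = 0.002952/0.11 = 0.02684 m/d
Retardation R = 1 + ρ_b·K_d/n = 1 + 1.57×0.37/0.11 = 6.281
Contaminant velocity v_c = v/R = 0.02684/6.281 = 0.004273 m/d
t = L/v_c = 681/0.004273 = 159400 d
   = 159400/365 = 437 yr

437 years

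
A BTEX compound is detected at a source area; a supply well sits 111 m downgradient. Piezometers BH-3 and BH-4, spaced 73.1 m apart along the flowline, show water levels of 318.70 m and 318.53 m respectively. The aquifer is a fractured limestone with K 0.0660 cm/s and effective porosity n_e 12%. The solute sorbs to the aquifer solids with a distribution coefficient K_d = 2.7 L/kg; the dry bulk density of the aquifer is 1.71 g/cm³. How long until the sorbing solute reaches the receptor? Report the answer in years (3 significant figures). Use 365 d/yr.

10.9 years

Hydraulic gradient i = (318.70 − 318.53) / 73.1 = 0.17 / 73.1 = 0.002326
K = 0.0660 cm/s × 864 = 57.02 m/d
Darcy flux q = K·i = 57.02 × 0.002326 = 0.1326 m/d
v_s = q/n_e = 0.1326/0.12 = 1.105 m/d
Retardation R = 1 + ρ_b·K_d/n = 1 + 1.71×2.7/0.12 = 39.48
Contaminant velocity v_c = v/R = 1.105/39.48 = 0.02800 m/d
t = L/v_c = 111/0.02800 = 3965 d
   = 3965/365 = 10.9 yr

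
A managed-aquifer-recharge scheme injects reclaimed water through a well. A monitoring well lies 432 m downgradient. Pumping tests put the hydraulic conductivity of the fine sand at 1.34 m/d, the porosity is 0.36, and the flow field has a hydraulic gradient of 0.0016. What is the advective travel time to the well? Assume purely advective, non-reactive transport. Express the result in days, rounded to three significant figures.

q = Ki = 1.34 × 0.0016 = 0.002144 m/d
v = Ki/n = 1.34·0.0016/0.36 = 0.005956 m/d
t = L / v = 432 / 0.005956 = 72540 d

72500 days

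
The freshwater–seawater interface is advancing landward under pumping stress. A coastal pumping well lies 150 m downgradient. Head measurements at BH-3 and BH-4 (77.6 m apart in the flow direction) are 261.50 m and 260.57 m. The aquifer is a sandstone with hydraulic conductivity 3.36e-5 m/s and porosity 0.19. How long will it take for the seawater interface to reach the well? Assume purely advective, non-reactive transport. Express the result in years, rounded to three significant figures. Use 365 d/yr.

Hydraulic gradient i = (261.50 − 260.57) / 77.6 = 0.93 / 77.6 = 0.01198
K = 3.36e-5 m/s × 86400 s/d = 2.903 m/d
Darcy flux q = K·i = 2.903 × 0.01198 = 0.03479 m/d
Seepage velocity v = q / n = 0.03479 / 0.19 = 0.1831 m/d
t = L / v = 150 / 0.1831 = 819.2 d
   = 819.2 / 365 = 2.24 yr

2.24 years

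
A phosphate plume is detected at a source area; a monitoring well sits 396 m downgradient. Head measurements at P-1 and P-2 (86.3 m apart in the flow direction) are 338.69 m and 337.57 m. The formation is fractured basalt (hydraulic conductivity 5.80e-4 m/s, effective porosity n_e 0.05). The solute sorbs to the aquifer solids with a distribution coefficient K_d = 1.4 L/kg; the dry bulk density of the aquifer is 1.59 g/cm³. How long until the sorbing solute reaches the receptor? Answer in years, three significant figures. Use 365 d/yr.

3.80 years

Hydraulic gradient i = (338.69 − 337.57) / 86.3 = 1.12 / 86.3 = 0.01298
K = 5.80e-4 m/s × 86400 s/d = 50.11 m/d
q = Ki = 50.11 × 0.01298 = 0.6504 m/d
Average linear velocity = 0.6504 / 0.05 = 13.01 m/d
Retardation R = 1 + ρ_b·K_d/n = 1 + 1.59×1.4/0.05 = 45.52
Contaminant velocity v_c = v/R = 13.01/45.52 = 0.2857 m/d
t = L/v_c = 396/0.2857 = 1386 d
   = 1386/365 = 3.80 yr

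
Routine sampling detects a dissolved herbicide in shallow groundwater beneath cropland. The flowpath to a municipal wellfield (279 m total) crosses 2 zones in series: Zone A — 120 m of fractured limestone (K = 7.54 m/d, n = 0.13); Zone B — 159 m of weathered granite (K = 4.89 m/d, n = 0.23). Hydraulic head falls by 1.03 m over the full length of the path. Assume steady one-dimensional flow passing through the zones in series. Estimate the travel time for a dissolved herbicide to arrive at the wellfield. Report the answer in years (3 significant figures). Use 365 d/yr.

6.72 years

Steady 1-D flow in series ⇒ the Darcy flux q is identical in every zone and the zone head losses add (resistances L/K in series).
Σ(L/K) = 120/7.54 + 159/4.89 = 15.92 + 32.52 = 48.43 d
q = ΔH / Σ(L/K) = 1.03 / 48.43 = 0.02127 m/d (same in every zone)
Zone A: v = q/n = 0.02127/0.13 = 0.1636 m/d → t_A = 120/0.1636 = 733.5 d
Zone B: v = q/n = 0.02127/0.23 = 0.09247 m/d → t_B = 159/0.09247 = 1720 d
Total t = 733.5 + 1720 = 2453 d
   = 2453 / 365 = 6.72 yr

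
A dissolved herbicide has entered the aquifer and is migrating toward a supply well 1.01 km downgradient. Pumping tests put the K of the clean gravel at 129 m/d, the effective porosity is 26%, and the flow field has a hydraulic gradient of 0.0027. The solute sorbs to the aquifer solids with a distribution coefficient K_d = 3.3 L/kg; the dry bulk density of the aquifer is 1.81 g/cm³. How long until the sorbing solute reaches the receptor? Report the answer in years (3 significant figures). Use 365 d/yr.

Darcy flux q = K·i = 129 × 0.0027 = 0.3483 m/d
Seepage velocity v = q / n = 0.3483 / 0.26 = 1.340 m/d
Retardation R = 1 + ρ_b·K_d/n = 1 + 1.81×3.3/0.26 = 23.97
Contaminant velocity v_c = v/R = 1.340/23.97 = 0.05588 m/d
L = 1.01 km = 1010 m
t = L/v_c = 1010/0.05588 = 18070 d
   = 18070/365 = 49.5 yr

49.5 years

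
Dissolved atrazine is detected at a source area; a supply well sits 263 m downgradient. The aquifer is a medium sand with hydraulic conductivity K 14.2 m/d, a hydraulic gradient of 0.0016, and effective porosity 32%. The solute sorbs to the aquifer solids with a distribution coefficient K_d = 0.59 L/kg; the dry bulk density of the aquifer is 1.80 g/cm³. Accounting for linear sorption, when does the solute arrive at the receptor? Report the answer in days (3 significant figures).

Darcy flux q = K·i = 14.2 × 0.0016 = 0.02272 m/d
v_s = q/n_e = 0.02272/0.32 = 0.07100 m/d
Retardation R = 1 + ρ_b·K_d/n = 1 + 1.80×0.59/0.32 = 4.319
Contaminant velocity v_c = v/R = 0.07100/4.319 = 0.01644 m/d
t = L/v_c = 263/0.01644 = 16000 d

16000 days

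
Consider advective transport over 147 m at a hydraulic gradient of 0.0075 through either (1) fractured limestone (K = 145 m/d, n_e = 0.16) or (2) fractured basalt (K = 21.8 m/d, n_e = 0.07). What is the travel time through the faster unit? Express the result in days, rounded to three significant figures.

21.6 days

Unit 1 (fractured limestone): v = 145×0.0075/0.16 = 6.797 m/d, t = 147/6.797 = 21.63 d
Unit 2 (fractured basalt): v = 21.8×0.0075/0.07 = 2.336 m/d, t = 147/2.336 = 62.94 d
Faster unit: t = 21.6 d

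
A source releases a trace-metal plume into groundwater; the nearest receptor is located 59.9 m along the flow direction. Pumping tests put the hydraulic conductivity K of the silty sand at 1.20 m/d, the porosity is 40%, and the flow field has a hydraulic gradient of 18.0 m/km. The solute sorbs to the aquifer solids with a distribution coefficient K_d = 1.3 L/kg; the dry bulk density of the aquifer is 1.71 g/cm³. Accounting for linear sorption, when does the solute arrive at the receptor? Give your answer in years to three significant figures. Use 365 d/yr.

Darcy flux q = K·i = 1.20 × 0.018 = 0.02160 m/d
v_s = q/n_e = 0.02160/0.40 = 0.05400 m/d
Retardation R = 1 + ρ_b·K_d/n = 1 + 1.71×1.3/0.40 = 6.557
Contaminant velocity v_c = v/R = 0.05400/6.557 = 0.008235 m/d
t = L/v_c = 59.9/0.008235 = 7274 d
   = 7274/365 = 19.9 yr

19.9 years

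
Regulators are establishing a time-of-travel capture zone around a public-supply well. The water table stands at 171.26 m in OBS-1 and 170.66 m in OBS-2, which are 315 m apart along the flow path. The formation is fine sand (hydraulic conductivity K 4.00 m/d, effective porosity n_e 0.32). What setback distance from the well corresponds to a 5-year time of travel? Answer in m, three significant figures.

Hydraulic gradient i = (171.26 − 170.66) / 315 = 0.60 / 315 = 0.001905
Darcy flux q = K·i = 4.00 × 0.001905 = 0.007619 m/d
Seepage velocity v = q / n = 0.007619 / 0.32 = 0.02381 m/d
T = 5 yr × 365 = 1825 d
L = v × T = 0.02381 × 1825 = 43.45 m

43.5 m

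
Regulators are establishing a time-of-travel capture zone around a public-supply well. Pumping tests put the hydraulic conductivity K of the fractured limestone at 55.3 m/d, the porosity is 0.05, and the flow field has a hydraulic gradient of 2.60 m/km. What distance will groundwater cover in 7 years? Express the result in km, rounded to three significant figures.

7.35 km

Specific discharge q = 55.3 × 0.0026 = 0.1438 m/d
Seepage velocity v = q / n = 0.1438 / 0.05 = 2.876 m/d
T = 7 yr × 365 = 2555 d
L = v × T = 2.876 × 2555 = 7347 m
   = 7.35 km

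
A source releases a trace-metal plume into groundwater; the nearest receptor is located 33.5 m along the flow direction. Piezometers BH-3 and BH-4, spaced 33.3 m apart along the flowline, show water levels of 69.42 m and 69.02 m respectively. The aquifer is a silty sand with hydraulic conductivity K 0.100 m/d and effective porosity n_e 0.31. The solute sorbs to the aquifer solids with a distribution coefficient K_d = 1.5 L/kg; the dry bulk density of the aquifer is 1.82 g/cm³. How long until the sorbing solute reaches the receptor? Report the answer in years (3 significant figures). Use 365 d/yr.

Hydraulic gradient i = (69.42 − 69.02) / 33.3 = 0.40 / 33.3 = 0.01201
q = Ki = 0.100 × 0.01201 = 0.001201 m/d
v = Ki/n = 0.100·0.01201/0.31 = 0.003875 m/d
Retardation R = 1 + ρ_b·K_d/n = 1 + 1.82×1.5/0.31 = 9.806
Contaminant velocity v_c = v/R = 0.003875/9.806 = 3.951e-4 m/d
t = L/v_c = 33.5/3.951e-4 = 84780 d
   = 84780/365 = 232 yr

232 years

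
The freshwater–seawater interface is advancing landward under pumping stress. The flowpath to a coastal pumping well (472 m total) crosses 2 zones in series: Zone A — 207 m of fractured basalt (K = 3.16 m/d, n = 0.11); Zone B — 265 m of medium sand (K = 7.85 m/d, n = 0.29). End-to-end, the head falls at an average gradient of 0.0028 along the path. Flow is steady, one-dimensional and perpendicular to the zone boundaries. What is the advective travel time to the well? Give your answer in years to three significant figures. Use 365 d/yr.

Steady 1-D flow in series ⇒ the Darcy flux q is identical in every zone and the zone head losses add (resistances L/K in series).
Σ(L/K) = 207/3.16 + 265/7.85 = 65.51 + 33.76 = 99.26 d
K_eq = L_total / Σ(L/K) = 472 / 99.26 = 4.755 m/d
q = K_eq · i = 4.755 × 0.0028 = 0.01331 m/d (same in every zone)
Zone A: v = q/n = 0.01331/0.11 = 0.1210 m/d → t_A = 207/0.1210 = 1710 d
Zone B: v = q/n = 0.01331/0.29 = 0.04591 m/d → t_B = 265/0.04591 = 5772 d
Total t = 1710 + 5772 = 7482 d
   = 7482 / 365 = 20.5 yr

20.5 years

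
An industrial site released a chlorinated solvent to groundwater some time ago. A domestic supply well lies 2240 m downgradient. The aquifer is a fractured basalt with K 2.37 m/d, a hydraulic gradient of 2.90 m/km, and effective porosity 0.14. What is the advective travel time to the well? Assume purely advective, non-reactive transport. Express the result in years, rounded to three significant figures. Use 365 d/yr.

125 years

q = Ki = 2.37 × 0.0029 = 0.006873 m/d
v = Ki/n = 2.37·0.0029/0.14 = 0.04909 m/d
t = L / v = 2240 / 0.04909 = 45630 d
   = 45630 / 365 = 125 yr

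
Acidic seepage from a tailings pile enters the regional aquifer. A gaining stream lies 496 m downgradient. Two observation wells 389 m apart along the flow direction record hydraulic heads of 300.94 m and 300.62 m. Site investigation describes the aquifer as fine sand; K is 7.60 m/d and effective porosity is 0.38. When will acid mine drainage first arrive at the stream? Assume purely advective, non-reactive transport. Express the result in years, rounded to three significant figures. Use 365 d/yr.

82.6 years

Hydraulic gradient i = (300.94 − 300.62) / 389 = 0.32 / 389 = 8.226e-4
q = Ki = 7.60 × 8.226e-4 = 0.006252 m/d
v_s = q/n_e = 0.006252/0.38 = 0.01645 m/d
t = L / v = 496 / 0.01645 = 30150 d
   = 30150 / 365 = 82.6 yr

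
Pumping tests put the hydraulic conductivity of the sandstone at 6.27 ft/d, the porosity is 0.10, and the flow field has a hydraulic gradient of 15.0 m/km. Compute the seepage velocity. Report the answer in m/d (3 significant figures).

K = 6.27 ft/d × 0.3048 = 1.911 m/d
Darcy flux q = K·i = 1.911 × 0.015 = 0.02867 m/d
v = Ki/n = 1.911·0.015/0.10 = 0.2867 m/d

0.287 m/d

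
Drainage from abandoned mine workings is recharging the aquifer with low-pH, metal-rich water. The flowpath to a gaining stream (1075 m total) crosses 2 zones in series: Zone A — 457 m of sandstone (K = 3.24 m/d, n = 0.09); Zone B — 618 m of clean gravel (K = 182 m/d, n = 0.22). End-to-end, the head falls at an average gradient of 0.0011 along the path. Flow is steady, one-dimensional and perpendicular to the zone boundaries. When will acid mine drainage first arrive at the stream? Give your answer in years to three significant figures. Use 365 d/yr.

Continuity: the same q passes through each zone, so ΔH = q·Σ(L_j/K_j) — the zones act as resistances in series.
Σ(L/K) = 457/3.24 + 618/182 = 141.0 + 3.396 = 144.4 d
K_eq = L_total / Σ(L/K) = 1075 / 144.4 = 7.442 m/d
q = K_eq · i = 7.442 × 0.0011 = 0.008187 m/d (same in every zone)
Zone A: v = q/n = 0.008187/0.09 = 0.09096 m/d → t_A = 457/0.09096 = 5024 d
Zone B: v = q/n = 0.008187/0.22 = 0.03721 m/d → t_B = 618/0.03721 = 16610 d
Total t = 5024 + 16610 = 21630 d
   = 21630 / 365 = 59.3 yr

59.3 years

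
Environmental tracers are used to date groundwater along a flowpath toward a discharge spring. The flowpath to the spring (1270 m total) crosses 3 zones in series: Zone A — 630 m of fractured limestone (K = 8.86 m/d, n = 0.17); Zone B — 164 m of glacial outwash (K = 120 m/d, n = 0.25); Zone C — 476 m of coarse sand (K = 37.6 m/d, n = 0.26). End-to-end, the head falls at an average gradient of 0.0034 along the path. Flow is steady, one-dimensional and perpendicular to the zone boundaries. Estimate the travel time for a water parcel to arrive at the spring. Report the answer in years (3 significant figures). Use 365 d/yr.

14.7 years

For zones in series the flux q is common to all zones; the equivalent conductivity is the harmonic (thickness-weighted) mean, K_eq = L_total / Σ(L_j/K_j).
Σ(L/K) = 630/8.86 + 164/120 + 476/37.6 = 71.11 + 1.367 + 12.66 = 85.13 d
K_eq = L_total / Σ(L/K) = 1270 / 85.13 = 14.92 m/d
q = K_eq · i = 14.92 × 0.0034 = 0.05072 m/d (same in every zone)
Zone A: v = q/n = 0.05072/0.17 = 0.2984 m/d → t_A = 630/0.2984 = 2112 d
Zone B: v = q/n = 0.05072/0.25 = 0.2029 m/d → t_B = 164/0.2029 = 808.3 d
Zone C: v = q/n = 0.05072/0.26 = 0.1951 m/d → t_C = 476/0.1951 = 2440 d
Total t = 2112 + 808.3 + 2440 = 5360 d
   = 5360 / 365 = 14.7 yr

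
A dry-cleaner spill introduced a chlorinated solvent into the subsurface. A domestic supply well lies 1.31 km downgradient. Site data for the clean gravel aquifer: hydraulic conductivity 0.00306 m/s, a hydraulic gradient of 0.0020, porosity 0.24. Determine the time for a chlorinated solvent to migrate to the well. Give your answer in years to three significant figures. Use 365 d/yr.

K = 0.00306 m/s × 86400 s/d = 264.4 m/d
Darcy flux q = K·i = 264.4 × 0.0020 = 0.5288 m/d
Seepage velocity v = q / n = 0.5288 / 0.24 = 2.203 m/d
L = 1.31 km = 1310 m
t = L / v = 1310 / 2.203 = 594.6 d
   = 594.6 / 365 = 1.63 yr

1.63 years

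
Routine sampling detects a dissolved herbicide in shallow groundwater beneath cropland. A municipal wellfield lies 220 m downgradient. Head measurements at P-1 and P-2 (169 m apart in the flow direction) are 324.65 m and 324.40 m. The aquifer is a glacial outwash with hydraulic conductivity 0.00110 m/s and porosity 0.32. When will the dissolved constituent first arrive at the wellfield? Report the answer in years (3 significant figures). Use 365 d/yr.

1.37 years

Hydraulic gradient i = (324.65 − 324.40) / 169 = 0.25 / 169 = 0.001479
K = 0.00110 m/s × 86400 s/d = 95.04 m/d
q = Ki = 95.04 × 0.001479 = 0.1406 m/d
Average linear velocity = 0.1406 / 0.32 = 0.4393 m/d
t = L / v = 220 / 0.4393 = 500.7 d
   = 500.7 / 365 = 1.37 yr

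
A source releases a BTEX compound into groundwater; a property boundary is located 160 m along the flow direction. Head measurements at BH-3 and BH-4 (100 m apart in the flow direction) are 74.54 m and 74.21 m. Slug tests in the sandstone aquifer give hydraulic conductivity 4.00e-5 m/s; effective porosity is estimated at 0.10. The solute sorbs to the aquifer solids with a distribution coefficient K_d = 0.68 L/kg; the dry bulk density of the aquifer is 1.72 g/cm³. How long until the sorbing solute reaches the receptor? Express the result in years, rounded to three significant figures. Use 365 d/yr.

Hydraulic gradient i = (74.54 − 74.21) / 100 = 0.33 / 100 = 0.003300
K = 4.00e-5 m/s × 86400 s/d = 3.456 m/d
Darcy flux q = K·i = 3.456 × 0.003300 = 0.01140 m/d
Seepage velocity v = q / n = 0.01140 / 0.10 = 0.1140 m/d
Retardation R = 1 + ρ_b·K_d/n = 1 + 1.72×0.68/0.10 = 12.70
Contaminant velocity v_c = v/R = 0.1140/12.70 = 0.008983 m/d
t = L/v_c = 160/0.008983 = 17810 d
   = 17810/365 = 48.8 yr

48.8 years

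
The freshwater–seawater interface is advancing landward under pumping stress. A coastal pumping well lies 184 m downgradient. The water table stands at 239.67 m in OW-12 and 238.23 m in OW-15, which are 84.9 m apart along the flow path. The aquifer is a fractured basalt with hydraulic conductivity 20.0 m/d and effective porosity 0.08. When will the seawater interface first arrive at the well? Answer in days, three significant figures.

43.4 days

Hydraulic gradient i = (239.67 − 238.23) / 84.9 = 1.44 / 84.9 = 0.01696
q = Ki = 20.0 × 0.01696 = 0.3392 m/d
v = Ki/n = 20.0·0.01696/0.08 = 4.240 m/d
t = L / v = 184 / 4.240 = 43.39 d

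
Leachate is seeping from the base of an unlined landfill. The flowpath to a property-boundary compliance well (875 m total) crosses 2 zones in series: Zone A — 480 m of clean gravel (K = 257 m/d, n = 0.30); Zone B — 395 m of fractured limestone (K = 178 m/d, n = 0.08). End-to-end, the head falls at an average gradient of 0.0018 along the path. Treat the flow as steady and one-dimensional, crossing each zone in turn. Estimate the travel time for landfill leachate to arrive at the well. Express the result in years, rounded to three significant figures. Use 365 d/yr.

1.25 years

Steady 1-D flow in series ⇒ the Darcy flux q is identical in every zone and the zone head losses add (resistances L/K in series).
Σ(L/K) = 480/257 + 395/178 = 1.868 + 2.219 = 4.087 d
K_eq = L_total / Σ(L/K) = 875 / 4.087 = 214.1 m/d
q = K_eq · i = 214.1 × 0.0018 = 0.3854 m/d (same in every zone)
Zone A: v = q/n = 0.3854/0.30 = 1.285 m/d → t_A = 480/1.285 = 373.7 d
Zone B: v = q/n = 0.3854/0.08 = 4.817 m/d → t_B = 395/4.817 = 82.00 d
Total t = 373.7 + 82.00 = 455.6 d
   = 455.6 / 365 = 1.25 yr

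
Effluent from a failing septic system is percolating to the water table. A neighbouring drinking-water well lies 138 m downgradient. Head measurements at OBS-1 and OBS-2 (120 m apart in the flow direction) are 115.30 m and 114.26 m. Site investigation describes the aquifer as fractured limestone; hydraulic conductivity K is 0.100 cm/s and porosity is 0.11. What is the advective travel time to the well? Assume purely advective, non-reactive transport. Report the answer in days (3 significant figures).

20.3 days

Hydraulic gradient i = (115.30 − 114.26) / 120 = 1.04 / 120 = 0.008667
K = 0.100 cm/s × 864 = 86.40 m/d
Darcy flux q = K·i = 86.40 × 0.008667 = 0.7488 m/d
v = Ki/n = 86.40·0.008667/0.11 = 6.807 m/d
t = L / v = 138 / 6.807 = 20.27 d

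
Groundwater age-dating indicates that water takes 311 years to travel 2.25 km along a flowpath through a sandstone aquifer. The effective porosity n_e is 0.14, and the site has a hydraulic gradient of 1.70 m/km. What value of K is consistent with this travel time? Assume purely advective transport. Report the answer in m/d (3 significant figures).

1.63 m/d

t = 311 years = 113500 d
L = 2.25 km = 2250 m
v = L / t = 2250 / 113500 = 0.01982 m/d
K = v · n / i = 0.01982 × 0.14 / 0.0017 = 1.63 m/d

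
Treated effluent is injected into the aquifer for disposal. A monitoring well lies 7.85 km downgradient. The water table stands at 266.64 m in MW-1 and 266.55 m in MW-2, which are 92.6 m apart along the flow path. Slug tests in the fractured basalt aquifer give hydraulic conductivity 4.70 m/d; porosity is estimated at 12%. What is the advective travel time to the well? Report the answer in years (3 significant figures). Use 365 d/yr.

Hydraulic gradient i = (266.64 − 266.55) / 92.6 = 0.09 / 92.6 = 9.719e-4
Specific discharge q = 4.70 × 9.719e-4 = 0.004568 m/d
Average linear velocity = 0.004568 / 0.12 = 0.03807 m/d
L = 7.85 km = 7850 m
t = L / v = 7850 / 0.03807 = 206200 d
   = 206200 / 365 = 565 yr

565 years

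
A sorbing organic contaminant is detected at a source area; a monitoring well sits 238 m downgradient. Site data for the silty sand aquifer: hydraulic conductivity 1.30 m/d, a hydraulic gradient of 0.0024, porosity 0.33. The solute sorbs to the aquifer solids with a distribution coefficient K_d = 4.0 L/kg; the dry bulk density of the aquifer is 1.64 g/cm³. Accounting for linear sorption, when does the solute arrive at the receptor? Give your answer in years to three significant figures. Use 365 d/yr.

1440 years

q = Ki = 1.30 × 0.0024 = 0.003120 m/d
Seepage velocity v = q / n = 0.003120 / 0.33 = 0.009455 m/d
Retardation R = 1 + ρ_b·K_d/n = 1 + 1.64×4.0/0.33 = 20.88
Contaminant velocity v_c = v/R = 0.009455/20.88 = 4.528e-4 m/d
t = L/v_c = 238/4.528e-4 = 525600 d
   = 525600/365 = 1440 yr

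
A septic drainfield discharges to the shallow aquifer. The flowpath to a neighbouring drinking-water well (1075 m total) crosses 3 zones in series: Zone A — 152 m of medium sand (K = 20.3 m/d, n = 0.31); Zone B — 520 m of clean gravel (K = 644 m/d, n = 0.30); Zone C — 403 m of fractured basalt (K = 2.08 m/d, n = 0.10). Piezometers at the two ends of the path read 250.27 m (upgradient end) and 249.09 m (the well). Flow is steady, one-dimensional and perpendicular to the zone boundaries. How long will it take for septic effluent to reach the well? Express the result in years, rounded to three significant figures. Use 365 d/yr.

Total head drop ΔH = 250.27 − 249.09 = 1.18 m
Continuity: the same q passes through each zone, so ΔH = q·Σ(L_j/K_j) — the zones act as resistances in series.
Σ(L/K) = 152/20.3 + 520/644 + 403/2.08 = 7.488 + 0.8075 + 193.8 = 202.0 d
q = ΔH / Σ(L/K) = 1.18 / 202.0 = 0.005840 m/d (same in every zone)
Zone A: v = q/n = 0.005840/0.31 = 0.01884 m/d → t_A = 152/0.01884 = 8068 d
Zone B: v = q/n = 0.005840/0.30 = 0.01947 m/d → t_B = 520/0.01947 = 26710 d
Zone C: v = q/n = 0.005840/0.10 = 0.05840 m/d → t_C = 403/0.05840 = 6900 d
Total t = 8068 + 26710 + 6900 = 41680 d
   = 41680 / 365 = 114 yr

114 years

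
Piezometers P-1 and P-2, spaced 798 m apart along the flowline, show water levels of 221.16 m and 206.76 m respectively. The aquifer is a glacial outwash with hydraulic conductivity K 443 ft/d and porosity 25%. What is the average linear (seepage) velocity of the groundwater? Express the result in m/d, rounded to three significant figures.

Hydraulic gradient i = (221.16 − 206.76) / 798 = 14.40 / 798 = 0.01805
K = 443 ft/d × 0.3048 = 135.0 m/d
Specific discharge q = 135.0 × 0.01805 = 2.437 m/d
v = Ki/n = 135.0·0.01805/0.25 = 9.746 m/d

9.75 m/d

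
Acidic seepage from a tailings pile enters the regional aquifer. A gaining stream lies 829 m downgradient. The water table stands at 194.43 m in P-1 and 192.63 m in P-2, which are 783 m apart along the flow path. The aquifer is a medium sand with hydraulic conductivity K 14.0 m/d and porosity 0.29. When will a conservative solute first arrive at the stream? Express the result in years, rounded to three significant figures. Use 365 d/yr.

20.5 years

Hydraulic gradient i = (194.43 − 192.63) / 783 = 1.80 / 783 = 0.002299
Specific discharge q = 14.0 × 0.002299 = 0.03218 m/d
v_s = q/n_e = 0.03218/0.29 = 0.1110 m/d
t = L / v = 829 / 0.1110 = 7470 d
   = 7470 / 365 = 20.5 yr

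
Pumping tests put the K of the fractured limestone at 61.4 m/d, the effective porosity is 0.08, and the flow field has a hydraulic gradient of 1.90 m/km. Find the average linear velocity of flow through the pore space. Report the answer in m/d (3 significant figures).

1.46 m/d

Specific discharge q = 61.4 × 0.0019 = 0.1167 m/d
v = Ki/n = 61.4·0.0019/0.08 = 1.458 m/d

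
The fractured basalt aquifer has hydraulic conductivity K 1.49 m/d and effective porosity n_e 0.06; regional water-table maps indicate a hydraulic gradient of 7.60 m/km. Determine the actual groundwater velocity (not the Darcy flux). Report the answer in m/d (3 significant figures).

0.189 m/d

Specific discharge q = 1.49 × 0.0076 = 0.01132 m/d
Average linear velocity = 0.01132 / 0.06 = 0.1887 m/d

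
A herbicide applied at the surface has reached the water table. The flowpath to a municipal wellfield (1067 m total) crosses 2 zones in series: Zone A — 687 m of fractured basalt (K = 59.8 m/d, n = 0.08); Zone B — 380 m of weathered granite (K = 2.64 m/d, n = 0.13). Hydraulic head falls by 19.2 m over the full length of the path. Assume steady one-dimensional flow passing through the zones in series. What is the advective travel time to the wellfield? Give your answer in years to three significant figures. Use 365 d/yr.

Steady 1-D flow in series ⇒ the Darcy flux q is identical in every zone and the zone head losses add (resistances L/K in series).
Σ(L/K) = 687/59.8 + 380/2.64 = 11.49 + 143.9 = 155.4 d
q = ΔH / Σ(L/K) = 19.2 / 155.4 = 0.1235 m/d (same in every zone)
Zone A: v = q/n = 0.1235/0.08 = 1.544 m/d → t_A = 687/1.544 = 444.9 d
Zone B: v = q/n = 0.1235/0.13 = 0.9502 m/d → t_B = 380/0.9502 = 399.9 d
Total t = 444.9 + 399.9 = 844.8 d
   = 844.8 / 365 = 2.31 yr

2.31 years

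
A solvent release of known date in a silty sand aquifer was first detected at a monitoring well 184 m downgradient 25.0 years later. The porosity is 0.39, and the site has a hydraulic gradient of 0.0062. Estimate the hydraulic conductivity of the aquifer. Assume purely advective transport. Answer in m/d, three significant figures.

t = 25.0 years = 9125 d
v = L / t = 184 / 9125 = 0.02016 m/d
K = v · n / i = 0.02016 × 0.39 / 0.0062 = 1.27 m/d

1.27 m/d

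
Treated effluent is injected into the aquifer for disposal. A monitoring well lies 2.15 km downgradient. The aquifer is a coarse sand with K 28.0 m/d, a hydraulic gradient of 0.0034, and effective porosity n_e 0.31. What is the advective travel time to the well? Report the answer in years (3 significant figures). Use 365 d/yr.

19.2 years

Darcy flux q = K·i = 28.0 × 0.0034 = 0.09520 m/d
v_s = q/n_e = 0.09520/0.31 = 0.3071 m/d
L = 2.15 km = 2150 m
t = L / v = 2150 / 0.3071 = 7001 d
   = 7001 / 365 = 19.2 yr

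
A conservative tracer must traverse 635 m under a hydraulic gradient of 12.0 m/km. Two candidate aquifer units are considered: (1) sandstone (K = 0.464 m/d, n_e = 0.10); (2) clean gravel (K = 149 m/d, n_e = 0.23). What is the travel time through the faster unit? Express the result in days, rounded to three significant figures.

81.7 days

Unit 1 (sandstone): v = 0.464×0.012/0.10 = 0.05568 m/d, t = 635/0.05568 = 11400 d
Unit 2 (clean gravel): v = 149×0.012/0.23 = 7.774 m/d, t = 635/7.774 = 81.68 d
Faster unit: t = 81.7 d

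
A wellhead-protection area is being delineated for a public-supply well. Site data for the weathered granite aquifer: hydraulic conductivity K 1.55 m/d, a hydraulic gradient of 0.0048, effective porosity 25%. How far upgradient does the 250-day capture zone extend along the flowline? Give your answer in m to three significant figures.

7.44 m

Specific discharge q = 1.55 × 0.0048 = 0.007440 m/d
Seepage velocity v = q / n = 0.007440 / 0.25 = 0.02976 m/d
L = v × T = 0.02976 × 250 = 7.440 m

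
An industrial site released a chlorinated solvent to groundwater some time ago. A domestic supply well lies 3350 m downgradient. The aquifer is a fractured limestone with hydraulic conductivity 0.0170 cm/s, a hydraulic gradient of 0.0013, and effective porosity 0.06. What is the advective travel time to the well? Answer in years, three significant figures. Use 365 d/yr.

28.8 years

K = 0.0170 cm/s × 864 = 14.69 m/d
Darcy flux q = K·i = 14.69 × 0.0013 = 0.01909 m/d
v = Ki/n = 14.69·0.0013/0.06 = 0.3182 m/d
t = L / v = 3350 / 0.3182 = 10530 d
   = 10530 / 365 = 28.8 yr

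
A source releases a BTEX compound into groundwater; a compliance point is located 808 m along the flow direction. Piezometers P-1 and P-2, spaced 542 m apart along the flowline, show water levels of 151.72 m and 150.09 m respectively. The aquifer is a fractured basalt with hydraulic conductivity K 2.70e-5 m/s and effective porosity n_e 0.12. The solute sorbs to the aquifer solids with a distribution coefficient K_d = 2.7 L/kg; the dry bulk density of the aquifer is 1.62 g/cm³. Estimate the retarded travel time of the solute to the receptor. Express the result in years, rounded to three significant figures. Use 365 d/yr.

1420 years

Hydraulic gradient i = (151.72 − 150.09) / 542 = 1.63 / 542 = 0.003007
K = 2.70e-5 m/s × 86400 s/d = 2.333 m/d
q = Ki = 2.333 × 0.003007 = 0.007016 m/d
v = Ki/n = 2.333·0.003007/0.12 = 0.05846 m/d
Retardation R = 1 + ρ_b·K_d/n = 1 + 1.62×2.7/0.12 = 37.45
Contaminant velocity v_c = v/R = 0.05846/37.45 = 0.001561 m/d
t = L/v_c = 808/0.001561 = 517600 d
   = 517600/365 = 1420 yr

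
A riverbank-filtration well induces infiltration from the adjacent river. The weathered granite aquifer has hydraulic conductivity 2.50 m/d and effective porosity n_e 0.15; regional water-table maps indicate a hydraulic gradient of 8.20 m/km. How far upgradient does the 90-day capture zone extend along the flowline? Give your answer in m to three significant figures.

12.3 m

q = Ki = 2.50 × 0.0082 = 0.02050 m/d
Seepage velocity v = q / n = 0.02050 / 0.15 = 0.1367 m/d
L = v × T = 0.1367 × 90 = 12.30 m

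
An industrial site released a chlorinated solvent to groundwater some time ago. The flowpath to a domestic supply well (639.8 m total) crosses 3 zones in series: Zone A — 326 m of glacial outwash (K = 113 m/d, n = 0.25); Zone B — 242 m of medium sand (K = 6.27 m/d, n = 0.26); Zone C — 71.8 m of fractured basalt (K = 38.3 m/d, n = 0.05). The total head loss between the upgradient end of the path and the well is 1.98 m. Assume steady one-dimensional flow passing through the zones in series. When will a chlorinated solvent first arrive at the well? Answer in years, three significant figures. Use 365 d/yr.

Continuity: the same q passes through each zone, so ΔH = q·Σ(L_j/K_j) — the zones act as resistances in series.
Σ(L/K) = 326/113 + 242/6.27 + 71.8/38.3 = 2.885 + 38.60 + 1.875 = 43.36 d
q = ΔH / Σ(L/K) = 1.98 / 43.36 = 0.04567 m/d (same in every zone)
Zone A: v = q/n = 0.04567/0.25 = 0.1827 m/d → t_A = 326/0.1827 = 1785 d
Zone B: v = q/n = 0.04567/0.26 = 0.1756 m/d → t_B = 242/0.1756 = 1378 d
Zone C: v = q/n = 0.04567/0.05 = 0.9134 m/d → t_C = 71.8/0.9134 = 78.61 d
Total t = 1785 + 1378 + 78.61 = 3241 d
   = 3241 / 365 = 8.88 yr

8.88 years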